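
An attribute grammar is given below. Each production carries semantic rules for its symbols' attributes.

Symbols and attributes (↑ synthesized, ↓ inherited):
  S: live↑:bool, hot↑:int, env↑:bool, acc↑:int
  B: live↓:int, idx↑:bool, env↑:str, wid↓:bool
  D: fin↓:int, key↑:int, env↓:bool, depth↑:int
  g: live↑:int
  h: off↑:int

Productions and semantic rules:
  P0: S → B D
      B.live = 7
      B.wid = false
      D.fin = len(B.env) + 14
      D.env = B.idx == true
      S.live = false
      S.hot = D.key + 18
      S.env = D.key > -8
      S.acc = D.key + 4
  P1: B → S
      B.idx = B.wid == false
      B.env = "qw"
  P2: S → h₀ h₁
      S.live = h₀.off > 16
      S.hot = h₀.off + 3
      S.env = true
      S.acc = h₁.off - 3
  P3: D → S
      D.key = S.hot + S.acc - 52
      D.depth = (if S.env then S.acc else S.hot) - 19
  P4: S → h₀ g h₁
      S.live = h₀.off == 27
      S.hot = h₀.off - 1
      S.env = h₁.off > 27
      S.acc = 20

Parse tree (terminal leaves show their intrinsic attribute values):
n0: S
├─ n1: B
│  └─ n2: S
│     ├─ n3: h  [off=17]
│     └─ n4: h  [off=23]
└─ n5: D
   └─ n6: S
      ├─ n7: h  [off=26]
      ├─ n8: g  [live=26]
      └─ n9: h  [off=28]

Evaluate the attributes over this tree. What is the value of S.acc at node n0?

1. n1.live = 7  [7]
2. n1.wid = false  [false]
3. n3.off = 17  [terminal]
4. n4.off = 23  [terminal]
5. n2.live = true  [h₀.off > 16]
6. n2.hot = 20  [h₀.off + 3]
7. n2.env = true  [true]
8. n2.acc = 20  [h₁.off - 3]
9. n1.idx = true  [B.wid == false]
10. n1.env = "qw"  ["qw"]
11. n5.fin = 16  [len(B.env) + 14]
12. n5.env = true  [B.idx == true]
13. n7.off = 26  [terminal]
14. n8.live = 26  [terminal]
15. n9.off = 28  [terminal]
16. n6.live = false  [h₀.off == 27]
17. n6.hot = 25  [h₀.off - 1]
18. n6.env = true  [h₁.off > 27]
19. n6.acc = 20  [20]
20. n5.key = -7  [S.hot + S.acc - 52]
21. n5.depth = 1  [(if S.env then S.acc else S.hot) - 19]
22. n0.live = false  [false]
23. n0.hot = 11  [D.key + 18]
24. n0.env = true  [D.key > -8]
25. n0.acc = -3  [D.key + 4]

-3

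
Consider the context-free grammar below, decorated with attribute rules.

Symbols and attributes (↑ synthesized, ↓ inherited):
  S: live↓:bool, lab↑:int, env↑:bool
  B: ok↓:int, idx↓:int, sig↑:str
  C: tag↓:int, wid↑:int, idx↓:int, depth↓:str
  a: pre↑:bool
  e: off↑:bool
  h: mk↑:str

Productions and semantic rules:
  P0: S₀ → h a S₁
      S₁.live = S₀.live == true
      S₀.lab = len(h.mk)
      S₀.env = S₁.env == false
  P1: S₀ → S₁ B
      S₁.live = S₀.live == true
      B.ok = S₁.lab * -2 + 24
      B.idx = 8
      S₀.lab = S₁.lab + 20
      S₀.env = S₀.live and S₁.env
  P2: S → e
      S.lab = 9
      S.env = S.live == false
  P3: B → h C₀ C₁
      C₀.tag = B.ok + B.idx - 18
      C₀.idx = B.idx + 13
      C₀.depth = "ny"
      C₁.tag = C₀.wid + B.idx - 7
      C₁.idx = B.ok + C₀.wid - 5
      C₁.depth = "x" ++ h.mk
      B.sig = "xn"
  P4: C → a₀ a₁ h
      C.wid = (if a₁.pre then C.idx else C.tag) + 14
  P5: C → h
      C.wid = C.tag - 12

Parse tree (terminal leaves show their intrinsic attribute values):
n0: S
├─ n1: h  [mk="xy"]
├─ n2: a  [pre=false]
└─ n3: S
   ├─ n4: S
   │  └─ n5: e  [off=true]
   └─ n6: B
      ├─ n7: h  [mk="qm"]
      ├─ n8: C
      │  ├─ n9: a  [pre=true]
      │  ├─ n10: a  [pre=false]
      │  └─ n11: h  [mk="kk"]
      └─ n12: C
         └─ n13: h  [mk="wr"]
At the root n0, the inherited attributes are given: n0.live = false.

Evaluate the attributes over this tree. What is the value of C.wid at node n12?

1. n0.live = false  [given at root]
2. n1.mk = "xy"  [terminal]
3. n2.pre = false  [terminal]
4. n3.live = false  [S₀.live == true]
5. n4.live = false  [S₀.live == true]
6. n5.off = true  [terminal]
7. n4.lab = 9  [9]
8. n4.env = true  [S.live == false]
9. n6.ok = 6  [S₁.lab * -2 + 24]
10. n6.idx = 8  [8]
11. n7.mk = "qm"  [terminal]
12. n8.tag = -4  [B.ok + B.idx - 18]
13. n8.idx = 21  [B.idx + 13]
14. n8.depth = "ny"  ["ny"]
15. n9.pre = true  [terminal]
16. n10.pre = false  [terminal]
17. n11.mk = "kk"  [terminal]
18. n8.wid = 10  [(if a₁.pre then C.idx else C.tag) + 14]
19. n12.tag = 11  [C₀.wid + B.idx - 7]
20. n12.idx = 11  [B.ok + C₀.wid - 5]
21. n12.depth = "xqm"  ["x" ++ h.mk]
22. n13.mk = "wr"  [terminal]
23. n12.wid = -1  [C.tag - 12]
24. n6.sig = "xn"  ["xn"]
25. n3.lab = 29  [S₁.lab + 20]
26. n3.env = false  [S₀.live and S₁.env]
27. n0.lab = 2  [len(h.mk)]
28. n0.env = true  [S₁.env == false]

-1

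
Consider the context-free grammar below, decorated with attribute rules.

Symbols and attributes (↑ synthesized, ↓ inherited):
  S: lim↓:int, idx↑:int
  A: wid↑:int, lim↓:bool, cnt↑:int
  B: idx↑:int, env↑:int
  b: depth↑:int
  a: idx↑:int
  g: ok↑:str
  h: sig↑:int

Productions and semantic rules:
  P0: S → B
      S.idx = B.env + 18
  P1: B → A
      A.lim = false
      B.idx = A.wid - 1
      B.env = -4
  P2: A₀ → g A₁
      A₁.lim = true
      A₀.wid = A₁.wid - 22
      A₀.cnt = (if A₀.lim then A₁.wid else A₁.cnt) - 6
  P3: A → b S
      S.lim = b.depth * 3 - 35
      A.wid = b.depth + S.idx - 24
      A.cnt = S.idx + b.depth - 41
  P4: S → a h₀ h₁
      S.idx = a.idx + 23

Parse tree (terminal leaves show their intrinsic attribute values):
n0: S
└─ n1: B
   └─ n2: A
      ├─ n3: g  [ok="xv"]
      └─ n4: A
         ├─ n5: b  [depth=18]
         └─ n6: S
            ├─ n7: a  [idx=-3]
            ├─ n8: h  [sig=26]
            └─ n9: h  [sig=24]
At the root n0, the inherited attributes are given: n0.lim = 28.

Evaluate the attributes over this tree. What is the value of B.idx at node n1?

-9

1. n0.lim = 28  [given at root]
2. n2.lim = false  [false]
3. n3.ok = "xv"  [terminal]
4. n4.lim = true  [true]
5. n5.depth = 18  [terminal]
6. n6.lim = 19  [b.depth * 3 - 35]
7. n7.idx = -3  [terminal]
8. n8.sig = 26  [terminal]
9. n9.sig = 24  [terminal]
10. n6.idx = 20  [a.idx + 23]
11. n4.wid = 14  [b.depth + S.idx - 24]
12. n4.cnt = -3  [S.idx + b.depth - 41]
13. n2.wid = -8  [A₁.wid - 22]
14. n2.cnt = -9  [(if A₀.lim then A₁.wid else A₁.cnt) - 6]
15. n1.idx = -9  [A.wid - 1]
16. n1.env = -4  [-4]
17. n0.idx = 14  [B.env + 18]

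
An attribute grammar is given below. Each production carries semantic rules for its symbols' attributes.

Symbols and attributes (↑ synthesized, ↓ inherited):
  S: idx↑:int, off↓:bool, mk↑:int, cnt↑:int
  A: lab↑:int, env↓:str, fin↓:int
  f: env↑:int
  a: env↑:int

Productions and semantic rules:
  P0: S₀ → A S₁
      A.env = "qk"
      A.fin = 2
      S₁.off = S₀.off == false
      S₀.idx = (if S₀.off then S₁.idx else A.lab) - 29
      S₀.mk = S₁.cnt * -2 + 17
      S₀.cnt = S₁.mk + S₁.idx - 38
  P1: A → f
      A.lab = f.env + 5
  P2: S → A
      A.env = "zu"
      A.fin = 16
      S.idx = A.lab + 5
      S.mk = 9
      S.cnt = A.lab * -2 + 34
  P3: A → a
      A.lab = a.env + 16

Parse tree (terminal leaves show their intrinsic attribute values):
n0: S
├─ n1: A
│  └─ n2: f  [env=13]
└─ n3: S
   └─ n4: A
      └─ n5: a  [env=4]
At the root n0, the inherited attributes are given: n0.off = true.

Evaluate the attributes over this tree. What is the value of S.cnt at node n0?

1. n0.off = true  [given at root]
2. n1.env = "qk"  ["qk"]
3. n1.fin = 2  [2]
4. n2.env = 13  [terminal]
5. n1.lab = 18  [f.env + 5]
6. n3.off = false  [S₀.off == false]
7. n4.env = "zu"  ["zu"]
8. n4.fin = 16  [16]
9. n5.env = 4  [terminal]
10. n4.lab = 20  [a.env + 16]
11. n3.idx = 25  [A.lab + 5]
12. n3.mk = 9  [9]
13. n3.cnt = -6  [A.lab * -2 + 34]
14. n0.idx = -4  [(if S₀.off then S₁.idx else A.lab) - 29]
15. n0.mk = 29  [S₁.cnt * -2 + 17]
16. n0.cnt = -4  [S₁.mk + S₁.idx - 38]

-4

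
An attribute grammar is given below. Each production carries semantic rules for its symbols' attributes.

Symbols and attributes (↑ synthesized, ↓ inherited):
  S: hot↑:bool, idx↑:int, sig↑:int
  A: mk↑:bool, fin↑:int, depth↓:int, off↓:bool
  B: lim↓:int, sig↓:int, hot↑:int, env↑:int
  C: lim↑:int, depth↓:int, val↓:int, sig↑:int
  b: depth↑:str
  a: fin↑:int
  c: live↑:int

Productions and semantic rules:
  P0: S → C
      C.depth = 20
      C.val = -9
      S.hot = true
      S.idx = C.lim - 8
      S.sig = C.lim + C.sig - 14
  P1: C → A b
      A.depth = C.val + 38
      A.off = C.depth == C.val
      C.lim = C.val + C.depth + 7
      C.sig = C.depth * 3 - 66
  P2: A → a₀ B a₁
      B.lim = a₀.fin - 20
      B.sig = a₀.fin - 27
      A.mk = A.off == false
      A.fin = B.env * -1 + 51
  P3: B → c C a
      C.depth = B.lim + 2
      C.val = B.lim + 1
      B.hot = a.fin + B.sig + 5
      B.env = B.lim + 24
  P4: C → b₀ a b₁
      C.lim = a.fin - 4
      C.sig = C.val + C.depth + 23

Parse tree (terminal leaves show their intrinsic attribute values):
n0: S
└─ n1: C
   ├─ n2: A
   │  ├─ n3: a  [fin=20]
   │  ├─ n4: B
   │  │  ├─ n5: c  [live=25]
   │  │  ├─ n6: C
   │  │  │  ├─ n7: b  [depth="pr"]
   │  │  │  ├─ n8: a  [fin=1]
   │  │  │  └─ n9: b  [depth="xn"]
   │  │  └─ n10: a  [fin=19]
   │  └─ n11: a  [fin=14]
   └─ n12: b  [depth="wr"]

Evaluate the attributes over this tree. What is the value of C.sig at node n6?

26

1. n1.depth = 20  [20]
2. n1.val = -9  [-9]
3. n2.depth = 29  [C.val + 38]
4. n2.off = false  [C.depth == C.val]
5. n3.fin = 20  [terminal]
6. n4.lim = 0  [a₀.fin - 20]
7. n4.sig = -7  [a₀.fin - 27]
8. n5.live = 25  [terminal]
9. n6.depth = 2  [B.lim + 2]
10. n6.val = 1  [B.lim + 1]
11. n7.depth = "pr"  [terminal]
12. n8.fin = 1  [terminal]
13. n9.depth = "xn"  [terminal]
14. n6.lim = -3  [a.fin - 4]
15. n6.sig = 26  [C.val + C.depth + 23]
16. n10.fin = 19  [terminal]
17. n4.hot = 17  [a.fin + B.sig + 5]
18. n4.env = 24  [B.lim + 24]
19. n11.fin = 14  [terminal]
20. n2.mk = true  [A.off == false]
21. n2.fin = 27  [B.env * -1 + 51]
22. n12.depth = "wr"  [terminal]
23. n1.lim = 18  [C.val + C.depth + 7]
24. n1.sig = -6  [C.depth * 3 - 66]
25. n0.hot = true  [true]
26. n0.idx = 10  [C.lim - 8]
27. n0.sig = -2  [C.lim + C.sig - 14]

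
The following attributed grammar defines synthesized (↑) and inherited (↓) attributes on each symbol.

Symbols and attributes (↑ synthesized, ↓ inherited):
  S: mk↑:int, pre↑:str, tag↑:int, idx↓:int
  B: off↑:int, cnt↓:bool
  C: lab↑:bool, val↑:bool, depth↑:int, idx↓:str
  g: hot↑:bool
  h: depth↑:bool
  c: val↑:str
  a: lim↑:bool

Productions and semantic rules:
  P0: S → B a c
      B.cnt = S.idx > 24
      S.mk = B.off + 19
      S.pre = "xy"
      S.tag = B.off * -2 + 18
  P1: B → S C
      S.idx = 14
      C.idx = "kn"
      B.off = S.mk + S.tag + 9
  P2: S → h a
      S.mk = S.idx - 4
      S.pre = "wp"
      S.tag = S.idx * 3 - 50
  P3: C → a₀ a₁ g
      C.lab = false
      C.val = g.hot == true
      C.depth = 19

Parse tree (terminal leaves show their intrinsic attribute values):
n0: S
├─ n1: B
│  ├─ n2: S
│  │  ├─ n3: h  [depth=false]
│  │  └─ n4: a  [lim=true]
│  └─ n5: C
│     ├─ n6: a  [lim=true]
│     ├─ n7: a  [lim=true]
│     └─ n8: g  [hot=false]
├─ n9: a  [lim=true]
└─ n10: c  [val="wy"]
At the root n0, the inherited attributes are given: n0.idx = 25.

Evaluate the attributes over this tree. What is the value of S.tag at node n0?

-4

1. n0.idx = 25  [given at root]
2. n1.cnt = true  [S.idx > 24]
3. n2.idx = 14  [14]
4. n3.depth = false  [terminal]
5. n4.lim = true  [terminal]
6. n2.mk = 10  [S.idx - 4]
7. n2.pre = "wp"  ["wp"]
8. n2.tag = -8  [S.idx * 3 - 50]
9. n5.idx = "kn"  ["kn"]
10. n6.lim = true  [terminal]
11. n7.lim = true  [terminal]
12. n8.hot = false  [terminal]
13. n5.lab = false  [false]
14. n5.val = false  [g.hot == true]
15. n5.depth = 19  [19]
16. n1.off = 11  [S.mk + S.tag + 9]
17. n9.lim = true  [terminal]
18. n10.val = "wy"  [terminal]
19. n0.mk = 30  [B.off + 19]
20. n0.pre = "xy"  ["xy"]
21. n0.tag = -4  [B.off * -2 + 18]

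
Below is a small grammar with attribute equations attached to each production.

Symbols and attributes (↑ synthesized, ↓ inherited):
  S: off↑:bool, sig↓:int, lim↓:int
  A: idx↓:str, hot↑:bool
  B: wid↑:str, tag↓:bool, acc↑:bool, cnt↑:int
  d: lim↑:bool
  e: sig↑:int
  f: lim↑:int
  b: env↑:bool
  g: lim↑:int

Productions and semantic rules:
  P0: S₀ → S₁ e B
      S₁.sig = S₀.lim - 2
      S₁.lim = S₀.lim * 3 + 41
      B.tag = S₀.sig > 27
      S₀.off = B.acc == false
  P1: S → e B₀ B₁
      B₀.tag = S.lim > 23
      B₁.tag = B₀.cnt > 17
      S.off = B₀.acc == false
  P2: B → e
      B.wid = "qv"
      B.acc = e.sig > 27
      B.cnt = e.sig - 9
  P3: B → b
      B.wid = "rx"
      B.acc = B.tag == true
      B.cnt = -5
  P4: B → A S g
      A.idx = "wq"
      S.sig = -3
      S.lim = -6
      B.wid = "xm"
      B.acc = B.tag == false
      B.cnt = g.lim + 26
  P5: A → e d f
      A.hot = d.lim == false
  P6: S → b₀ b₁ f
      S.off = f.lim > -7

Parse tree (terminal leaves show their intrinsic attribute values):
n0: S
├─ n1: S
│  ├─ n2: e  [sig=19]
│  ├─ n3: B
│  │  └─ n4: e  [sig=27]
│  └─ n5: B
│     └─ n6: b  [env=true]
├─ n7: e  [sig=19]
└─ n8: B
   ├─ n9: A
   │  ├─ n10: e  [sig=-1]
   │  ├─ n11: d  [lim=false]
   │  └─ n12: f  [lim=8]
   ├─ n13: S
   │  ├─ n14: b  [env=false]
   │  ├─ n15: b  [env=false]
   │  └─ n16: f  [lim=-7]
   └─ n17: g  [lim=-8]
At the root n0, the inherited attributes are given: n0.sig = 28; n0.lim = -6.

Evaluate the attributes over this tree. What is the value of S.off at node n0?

1. n0.sig = 28  [given at root]
2. n0.lim = -6  [given at root]
3. n1.sig = -8  [S₀.lim - 2]
4. n1.lim = 23  [S₀.lim * 3 + 41]
5. n2.sig = 19  [terminal]
6. n3.tag = false  [S.lim > 23]
7. n4.sig = 27  [terminal]
8. n3.wid = "qv"  ["qv"]
9. n3.acc = false  [e.sig > 27]
10. n3.cnt = 18  [e.sig - 9]
11. n5.tag = true  [B₀.cnt > 17]
12. n6.env = true  [terminal]
13. n5.wid = "rx"  ["rx"]
14. n5.acc = true  [B.tag == true]
15. n5.cnt = -5  [-5]
16. n1.off = true  [B₀.acc == false]
17. n7.sig = 19  [terminal]
18. n8.tag = true  [S₀.sig > 27]
19. n9.idx = "wq"  ["wq"]
20. n10.sig = -1  [terminal]
21. n11.lim = false  [terminal]
22. n12.lim = 8  [terminal]
23. n9.hot = true  [d.lim == false]
24. n13.sig = -3  [-3]
25. n13.lim = -6  [-6]
26. n14.env = false  [terminal]
27. n15.env = false  [terminal]
28. n16.lim = -7  [terminal]
29. n13.off = false  [f.lim > -7]
30. n17.lim = -8  [terminal]
31. n8.wid = "xm"  ["xm"]
32. n8.acc = false  [B.tag == false]
33. n8.cnt = 18  [g.lim + 26]
34. n0.off = true  [B.acc == false]

true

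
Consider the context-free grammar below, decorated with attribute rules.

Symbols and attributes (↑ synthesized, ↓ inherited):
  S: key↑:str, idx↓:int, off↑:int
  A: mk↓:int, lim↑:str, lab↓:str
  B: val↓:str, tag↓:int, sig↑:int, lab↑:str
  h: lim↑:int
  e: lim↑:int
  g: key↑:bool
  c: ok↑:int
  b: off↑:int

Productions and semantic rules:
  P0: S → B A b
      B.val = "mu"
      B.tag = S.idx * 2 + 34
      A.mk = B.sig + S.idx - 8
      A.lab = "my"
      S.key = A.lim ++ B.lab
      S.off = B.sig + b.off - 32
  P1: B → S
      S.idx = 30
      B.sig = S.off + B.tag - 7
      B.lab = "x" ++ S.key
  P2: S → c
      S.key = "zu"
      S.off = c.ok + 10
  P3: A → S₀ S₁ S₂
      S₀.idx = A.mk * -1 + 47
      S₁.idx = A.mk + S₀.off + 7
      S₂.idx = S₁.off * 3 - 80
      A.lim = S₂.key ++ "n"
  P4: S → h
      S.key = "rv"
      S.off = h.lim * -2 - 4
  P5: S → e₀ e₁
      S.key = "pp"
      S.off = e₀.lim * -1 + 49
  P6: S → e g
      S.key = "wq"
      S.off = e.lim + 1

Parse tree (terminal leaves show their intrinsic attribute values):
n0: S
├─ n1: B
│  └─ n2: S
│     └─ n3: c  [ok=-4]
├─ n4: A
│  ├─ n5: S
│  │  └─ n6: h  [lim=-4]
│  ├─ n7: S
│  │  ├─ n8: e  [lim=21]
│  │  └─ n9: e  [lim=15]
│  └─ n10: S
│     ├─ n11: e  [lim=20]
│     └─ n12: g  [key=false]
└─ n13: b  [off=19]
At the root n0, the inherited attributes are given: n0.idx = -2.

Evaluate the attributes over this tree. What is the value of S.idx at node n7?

30

1. n0.idx = -2  [given at root]
2. n1.val = "mu"  ["mu"]
3. n1.tag = 30  [S.idx * 2 + 34]
4. n2.idx = 30  [30]
5. n3.ok = -4  [terminal]
6. n2.key = "zu"  ["zu"]
7. n2.off = 6  [c.ok + 10]
8. n1.sig = 29  [S.off + B.tag - 7]
9. n1.lab = "xzu"  ["x" ++ S.key]
10. n4.mk = 19  [B.sig + S.idx - 8]
11. n4.lab = "my"  ["my"]
12. n5.idx = 28  [A.mk * -1 + 47]
13. n6.lim = -4  [terminal]
14. n5.key = "rv"  ["rv"]
15. n5.off = 4  [h.lim * -2 - 4]
16. n7.idx = 30  [A.mk + S₀.off + 7]
17. n8.lim = 21  [terminal]
18. n9.lim = 15  [terminal]
19. n7.key = "pp"  ["pp"]
20. n7.off = 28  [e₀.lim * -1 + 49]
21. n10.idx = 4  [S₁.off * 3 - 80]
22. n11.lim = 20  [terminal]
23. n12.key = false  [terminal]
24. n10.key = "wq"  ["wq"]
25. n10.off = 21  [e.lim + 1]
26. n4.lim = "wqn"  [S₂.key ++ "n"]
27. n13.off = 19  [terminal]
28. n0.key = "wqnxzu"  [A.lim ++ B.lab]
29. n0.off = 16  [B.sig + b.off - 32]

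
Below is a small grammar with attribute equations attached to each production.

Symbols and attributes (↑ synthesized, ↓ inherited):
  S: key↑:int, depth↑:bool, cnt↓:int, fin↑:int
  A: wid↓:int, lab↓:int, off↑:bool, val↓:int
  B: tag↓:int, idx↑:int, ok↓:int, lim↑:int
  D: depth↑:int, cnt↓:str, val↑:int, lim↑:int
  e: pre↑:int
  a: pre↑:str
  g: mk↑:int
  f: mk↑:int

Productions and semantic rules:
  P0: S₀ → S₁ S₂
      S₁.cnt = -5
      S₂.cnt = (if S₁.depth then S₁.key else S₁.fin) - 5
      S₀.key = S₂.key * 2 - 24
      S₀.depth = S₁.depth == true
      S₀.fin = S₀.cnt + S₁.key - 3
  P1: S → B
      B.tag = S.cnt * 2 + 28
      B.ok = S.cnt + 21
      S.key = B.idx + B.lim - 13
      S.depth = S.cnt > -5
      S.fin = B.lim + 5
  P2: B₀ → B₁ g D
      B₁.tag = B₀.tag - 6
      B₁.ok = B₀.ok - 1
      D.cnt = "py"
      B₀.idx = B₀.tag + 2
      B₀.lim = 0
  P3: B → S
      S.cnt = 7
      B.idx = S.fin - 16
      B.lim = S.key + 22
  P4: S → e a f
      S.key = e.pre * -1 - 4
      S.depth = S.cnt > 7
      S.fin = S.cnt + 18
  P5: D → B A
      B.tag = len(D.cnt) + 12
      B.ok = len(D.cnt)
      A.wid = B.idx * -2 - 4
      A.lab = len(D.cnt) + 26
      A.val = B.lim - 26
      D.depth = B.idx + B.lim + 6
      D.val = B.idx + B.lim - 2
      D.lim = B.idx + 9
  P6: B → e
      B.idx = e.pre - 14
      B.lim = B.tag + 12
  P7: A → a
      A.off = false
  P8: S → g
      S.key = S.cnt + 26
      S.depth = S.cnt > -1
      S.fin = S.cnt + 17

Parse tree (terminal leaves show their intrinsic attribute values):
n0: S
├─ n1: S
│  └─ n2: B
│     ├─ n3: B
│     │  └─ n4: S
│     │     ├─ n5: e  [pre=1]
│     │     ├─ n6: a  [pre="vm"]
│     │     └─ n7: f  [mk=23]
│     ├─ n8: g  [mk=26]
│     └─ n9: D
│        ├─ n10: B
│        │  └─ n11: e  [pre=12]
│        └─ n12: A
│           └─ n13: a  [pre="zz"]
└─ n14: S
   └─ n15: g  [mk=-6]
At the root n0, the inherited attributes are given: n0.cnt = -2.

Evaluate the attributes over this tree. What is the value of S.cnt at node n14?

0

1. n0.cnt = -2  [given at root]
2. n1.cnt = -5  [-5]
3. n2.tag = 18  [S.cnt * 2 + 28]
4. n2.ok = 16  [S.cnt + 21]
5. n3.tag = 12  [B₀.tag - 6]
6. n3.ok = 15  [B₀.ok - 1]
7. n4.cnt = 7  [7]
8. n5.pre = 1  [terminal]
9. n6.pre = "vm"  [terminal]
10. n7.mk = 23  [terminal]
11. n4.key = -5  [e.pre * -1 - 4]
12. n4.depth = false  [S.cnt > 7]
13. n4.fin = 25  [S.cnt + 18]
14. n3.idx = 9  [S.fin - 16]
15. n3.lim = 17  [S.key + 22]
16. n8.mk = 26  [terminal]
17. n9.cnt = "py"  ["py"]
18. n10.tag = 14  [len(D.cnt) + 12]
19. n10.ok = 2  [len(D.cnt)]
20. n11.pre = 12  [terminal]
21. n10.idx = -2  [e.pre - 14]
22. n10.lim = 26  [B.tag + 12]
23. n12.wid = 0  [B.idx * -2 - 4]
24. n12.lab = 28  [len(D.cnt) + 26]
25. n12.val = 0  [B.lim - 26]
26. n13.pre = "zz"  [terminal]
27. n12.off = false  [false]
28. n9.depth = 30  [B.idx + B.lim + 6]
29. n9.val = 22  [B.idx + B.lim - 2]
30. n9.lim = 7  [B.idx + 9]
31. n2.idx = 20  [B₀.tag + 2]
32. n2.lim = 0  [0]
33. n1.key = 7  [B.idx + B.lim - 13]
34. n1.depth = false  [S.cnt > -5]
35. n1.fin = 5  [B.lim + 5]
36. n14.cnt = 0  [(if S₁.depth then S₁.key else S₁.fin) - 5]
37. n15.mk = -6  [terminal]
38. n14.key = 26  [S.cnt + 26]
39. n14.depth = true  [S.cnt > -1]
40. n14.fin = 17  [S.cnt + 17]
41. n0.key = 28  [S₂.key * 2 - 24]
42. n0.depth = false  [S₁.depth == true]
43. n0.fin = 2  [S₀.cnt + S₁.key - 3]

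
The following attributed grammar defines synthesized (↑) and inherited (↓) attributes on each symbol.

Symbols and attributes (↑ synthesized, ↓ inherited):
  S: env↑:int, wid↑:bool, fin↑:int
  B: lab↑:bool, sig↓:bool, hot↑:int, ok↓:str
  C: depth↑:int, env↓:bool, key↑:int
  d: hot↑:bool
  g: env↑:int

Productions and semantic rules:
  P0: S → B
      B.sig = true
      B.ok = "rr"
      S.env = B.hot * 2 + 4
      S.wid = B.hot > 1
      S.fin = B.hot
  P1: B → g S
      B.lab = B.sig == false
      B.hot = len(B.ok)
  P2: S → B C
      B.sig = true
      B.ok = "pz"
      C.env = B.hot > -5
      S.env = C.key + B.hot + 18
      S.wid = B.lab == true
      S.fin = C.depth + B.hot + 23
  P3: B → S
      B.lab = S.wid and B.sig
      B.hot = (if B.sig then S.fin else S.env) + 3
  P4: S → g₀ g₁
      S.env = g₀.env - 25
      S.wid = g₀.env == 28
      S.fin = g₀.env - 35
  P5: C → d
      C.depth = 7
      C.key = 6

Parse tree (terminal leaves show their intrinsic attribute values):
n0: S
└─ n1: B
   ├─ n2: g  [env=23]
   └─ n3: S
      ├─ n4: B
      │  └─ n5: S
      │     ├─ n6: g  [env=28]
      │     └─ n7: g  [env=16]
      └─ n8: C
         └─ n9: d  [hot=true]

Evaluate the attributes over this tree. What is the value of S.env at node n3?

20

1. n1.sig = true  [true]
2. n1.ok = "rr"  ["rr"]
3. n2.env = 23  [terminal]
4. n4.sig = true  [true]
5. n4.ok = "pz"  ["pz"]
6. n6.env = 28  [terminal]
7. n7.env = 16  [terminal]
8. n5.env = 3  [g₀.env - 25]
9. n5.wid = true  [g₀.env == 28]
10. n5.fin = -7  [g₀.env - 35]
11. n4.lab = true  [S.wid and B.sig]
12. n4.hot = -4  [(if B.sig then S.fin else S.env) + 3]
13. n8.env = true  [B.hot > -5]
14. n9.hot = true  [terminal]
15. n8.depth = 7  [7]
16. n8.key = 6  [6]
17. n3.env = 20  [C.key + B.hot + 18]
18. n3.wid = true  [B.lab == true]
19. n3.fin = 26  [C.depth + B.hot + 23]
20. n1.lab = false  [B.sig == false]
21. n1.hot = 2  [len(B.ok)]
22. n0.env = 8  [B.hot * 2 + 4]
23. n0.wid = true  [B.hot > 1]
24. n0.fin = 2  [B.hot]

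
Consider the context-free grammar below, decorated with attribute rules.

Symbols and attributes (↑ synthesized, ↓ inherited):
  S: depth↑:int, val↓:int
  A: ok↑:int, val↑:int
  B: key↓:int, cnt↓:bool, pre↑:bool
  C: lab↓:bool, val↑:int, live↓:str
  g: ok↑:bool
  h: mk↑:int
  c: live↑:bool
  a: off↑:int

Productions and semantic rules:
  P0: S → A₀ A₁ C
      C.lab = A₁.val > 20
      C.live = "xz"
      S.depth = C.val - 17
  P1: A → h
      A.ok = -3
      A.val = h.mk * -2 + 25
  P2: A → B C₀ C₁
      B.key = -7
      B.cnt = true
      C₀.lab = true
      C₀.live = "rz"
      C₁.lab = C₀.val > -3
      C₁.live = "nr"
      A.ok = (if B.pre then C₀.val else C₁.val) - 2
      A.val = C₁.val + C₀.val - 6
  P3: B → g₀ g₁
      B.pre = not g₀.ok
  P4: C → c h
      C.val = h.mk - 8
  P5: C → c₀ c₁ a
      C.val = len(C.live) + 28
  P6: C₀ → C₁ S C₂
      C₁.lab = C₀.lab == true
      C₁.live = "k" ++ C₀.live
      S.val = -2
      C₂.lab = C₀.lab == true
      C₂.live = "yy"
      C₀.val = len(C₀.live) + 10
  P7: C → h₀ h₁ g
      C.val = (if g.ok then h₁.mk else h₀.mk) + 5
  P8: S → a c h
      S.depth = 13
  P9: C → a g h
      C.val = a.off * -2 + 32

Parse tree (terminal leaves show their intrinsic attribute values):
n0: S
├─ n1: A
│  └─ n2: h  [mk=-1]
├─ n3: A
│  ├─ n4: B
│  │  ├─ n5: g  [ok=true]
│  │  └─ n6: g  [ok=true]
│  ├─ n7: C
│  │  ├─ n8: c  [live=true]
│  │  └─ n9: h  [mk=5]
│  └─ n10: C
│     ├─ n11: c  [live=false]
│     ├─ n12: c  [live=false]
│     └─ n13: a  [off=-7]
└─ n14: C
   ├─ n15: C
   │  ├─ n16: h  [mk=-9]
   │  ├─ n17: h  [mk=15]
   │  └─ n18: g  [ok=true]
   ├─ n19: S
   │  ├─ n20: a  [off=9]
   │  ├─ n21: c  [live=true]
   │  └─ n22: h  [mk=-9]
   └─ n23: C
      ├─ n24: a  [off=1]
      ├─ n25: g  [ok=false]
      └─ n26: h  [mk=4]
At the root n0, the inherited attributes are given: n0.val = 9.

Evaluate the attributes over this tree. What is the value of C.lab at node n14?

true

1. n0.val = 9  [given at root]
2. n2.mk = -1  [terminal]
3. n1.ok = -3  [-3]
4. n1.val = 27  [h.mk * -2 + 25]
5. n4.key = -7  [-7]
6. n4.cnt = true  [true]
7. n5.ok = true  [terminal]
8. n6.ok = true  [terminal]
9. n4.pre = false  [not g₀.ok]
10. n7.lab = true  [true]
11. n7.live = "rz"  ["rz"]
12. n8.live = true  [terminal]
13. n9.mk = 5  [terminal]
14. n7.val = -3  [h.mk - 8]
15. n10.lab = false  [C₀.val > -3]
16. n10.live = "nr"  ["nr"]
17. n11.live = false  [terminal]
18. n12.live = false  [terminal]
19. n13.off = -7  [terminal]
20. n10.val = 30  [len(C.live) + 28]
21. n3.ok = 28  [(if B.pre then C₀.val else C₁.val) - 2]
22. n3.val = 21  [C₁.val + C₀.val - 6]
23. n14.lab = true  [A₁.val > 20]
24. n14.live = "xz"  ["xz"]
25. n15.lab = true  [C₀.lab == true]
26. n15.live = "kxz"  ["k" ++ C₀.live]
27. n16.mk = -9  [terminal]
28. n17.mk = 15  [terminal]
29. n18.ok = true  [terminal]
30. n15.val = 20  [(if g.ok then h₁.mk else h₀.mk) + 5]
31. n19.val = -2  [-2]
32. n20.off = 9  [terminal]
33. n21.live = true  [terminal]
34. n22.mk = -9  [terminal]
35. n19.depth = 13  [13]
36. n23.lab = true  [C₀.lab == true]
37. n23.live = "yy"  ["yy"]
38. n24.off = 1  [terminal]
39. n25.ok = false  [terminal]
40. n26.mk = 4  [terminal]
41. n23.val = 30  [a.off * -2 + 32]
42. n14.val = 12  [len(C₀.live) + 10]
43. n0.depth = -5  [C.val - 17]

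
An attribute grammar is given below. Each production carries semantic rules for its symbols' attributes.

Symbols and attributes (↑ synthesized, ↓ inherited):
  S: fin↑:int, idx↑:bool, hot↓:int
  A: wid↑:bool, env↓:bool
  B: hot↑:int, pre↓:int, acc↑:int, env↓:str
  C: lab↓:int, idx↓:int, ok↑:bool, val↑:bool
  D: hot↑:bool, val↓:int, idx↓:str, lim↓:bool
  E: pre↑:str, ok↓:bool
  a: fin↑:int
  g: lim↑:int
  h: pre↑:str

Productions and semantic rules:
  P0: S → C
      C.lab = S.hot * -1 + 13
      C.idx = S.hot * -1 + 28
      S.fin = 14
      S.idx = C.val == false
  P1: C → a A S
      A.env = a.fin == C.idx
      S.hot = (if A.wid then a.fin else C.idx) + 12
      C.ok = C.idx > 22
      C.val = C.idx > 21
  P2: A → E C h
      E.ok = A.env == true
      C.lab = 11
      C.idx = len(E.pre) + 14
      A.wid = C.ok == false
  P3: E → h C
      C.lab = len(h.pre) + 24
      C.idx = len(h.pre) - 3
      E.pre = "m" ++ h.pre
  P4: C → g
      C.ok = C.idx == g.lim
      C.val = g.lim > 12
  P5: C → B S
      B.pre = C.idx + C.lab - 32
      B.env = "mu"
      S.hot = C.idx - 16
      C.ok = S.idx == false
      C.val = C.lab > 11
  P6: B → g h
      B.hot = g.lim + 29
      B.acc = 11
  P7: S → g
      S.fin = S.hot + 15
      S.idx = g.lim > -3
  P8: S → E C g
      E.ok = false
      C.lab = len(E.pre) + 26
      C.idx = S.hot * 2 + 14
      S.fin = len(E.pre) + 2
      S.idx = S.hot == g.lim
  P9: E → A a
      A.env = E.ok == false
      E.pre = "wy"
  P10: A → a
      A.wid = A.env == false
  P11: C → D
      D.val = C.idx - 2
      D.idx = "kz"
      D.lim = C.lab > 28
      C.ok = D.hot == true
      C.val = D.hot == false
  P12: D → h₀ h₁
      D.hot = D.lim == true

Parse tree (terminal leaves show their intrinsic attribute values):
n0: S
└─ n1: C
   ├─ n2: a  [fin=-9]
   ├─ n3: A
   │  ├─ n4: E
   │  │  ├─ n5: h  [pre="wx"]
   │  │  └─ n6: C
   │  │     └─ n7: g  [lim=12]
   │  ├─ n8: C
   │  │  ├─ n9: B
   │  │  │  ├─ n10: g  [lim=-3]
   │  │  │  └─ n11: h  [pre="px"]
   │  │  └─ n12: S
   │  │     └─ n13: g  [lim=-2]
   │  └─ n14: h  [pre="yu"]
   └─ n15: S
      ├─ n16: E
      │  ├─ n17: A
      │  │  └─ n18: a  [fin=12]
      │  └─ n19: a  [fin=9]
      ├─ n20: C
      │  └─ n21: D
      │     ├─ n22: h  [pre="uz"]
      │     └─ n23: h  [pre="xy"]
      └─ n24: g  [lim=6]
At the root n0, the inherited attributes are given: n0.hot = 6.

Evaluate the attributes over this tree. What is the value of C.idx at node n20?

1. n0.hot = 6  [given at root]
2. n1.lab = 7  [S.hot * -1 + 13]
3. n1.idx = 22  [S.hot * -1 + 28]
4. n2.fin = -9  [terminal]
5. n3.env = false  [a.fin == C.idx]
6. n4.ok = false  [A.env == true]
7. n5.pre = "wx"  [terminal]
8. n6.lab = 26  [len(h.pre) + 24]
9. n6.idx = -1  [len(h.pre) - 3]
10. n7.lim = 12  [terminal]
11. n6.ok = false  [C.idx == g.lim]
12. n6.val = false  [g.lim > 12]
13. n4.pre = "mwx"  ["m" ++ h.pre]
14. n8.lab = 11  [11]
15. n8.idx = 17  [len(E.pre) + 14]
16. n9.pre = -4  [C.idx + C.lab - 32]
17. n9.env = "mu"  ["mu"]
18. n10.lim = -3  [terminal]
19. n11.pre = "px"  [terminal]
20. n9.hot = 26  [g.lim + 29]
21. n9.acc = 11  [11]
22. n12.hot = 1  [C.idx - 16]
23. n13.lim = -2  [terminal]
24. n12.fin = 16  [S.hot + 15]
25. n12.idx = true  [g.lim > -3]
26. n8.ok = false  [S.idx == false]
27. n8.val = false  [C.lab > 11]
28. n14.pre = "yu"  [terminal]
29. n3.wid = true  [C.ok == false]
30. n15.hot = 3  [(if A.wid then a.fin else C.idx) + 12]
31. n16.ok = false  [false]
32. n17.env = true  [E.ok == false]
33. n18.fin = 12  [terminal]
34. n17.wid = false  [A.env == false]
35. n19.fin = 9  [terminal]
36. n16.pre = "wy"  ["wy"]
37. n20.lab = 28  [len(E.pre) + 26]
38. n20.idx = 20  [S.hot * 2 + 14]
39. n21.val = 18  [C.idx - 2]
40. n21.idx = "kz"  ["kz"]
41. n21.lim = false  [C.lab > 28]
42. n22.pre = "uz"  [terminal]
43. n23.pre = "xy"  [terminal]
44. n21.hot = false  [D.lim == true]
45. n20.ok = false  [D.hot == true]
46. n20.val = true  [D.hot == false]
47. n24.lim = 6  [terminal]
48. n15.fin = 4  [len(E.pre) + 2]
49. n15.idx = false  [S.hot == g.lim]
50. n1.ok = false  [C.idx > 22]
51. n1.val = true  [C.idx > 21]
52. n0.fin = 14  [14]
53. n0.idx = false  [C.val == false]

20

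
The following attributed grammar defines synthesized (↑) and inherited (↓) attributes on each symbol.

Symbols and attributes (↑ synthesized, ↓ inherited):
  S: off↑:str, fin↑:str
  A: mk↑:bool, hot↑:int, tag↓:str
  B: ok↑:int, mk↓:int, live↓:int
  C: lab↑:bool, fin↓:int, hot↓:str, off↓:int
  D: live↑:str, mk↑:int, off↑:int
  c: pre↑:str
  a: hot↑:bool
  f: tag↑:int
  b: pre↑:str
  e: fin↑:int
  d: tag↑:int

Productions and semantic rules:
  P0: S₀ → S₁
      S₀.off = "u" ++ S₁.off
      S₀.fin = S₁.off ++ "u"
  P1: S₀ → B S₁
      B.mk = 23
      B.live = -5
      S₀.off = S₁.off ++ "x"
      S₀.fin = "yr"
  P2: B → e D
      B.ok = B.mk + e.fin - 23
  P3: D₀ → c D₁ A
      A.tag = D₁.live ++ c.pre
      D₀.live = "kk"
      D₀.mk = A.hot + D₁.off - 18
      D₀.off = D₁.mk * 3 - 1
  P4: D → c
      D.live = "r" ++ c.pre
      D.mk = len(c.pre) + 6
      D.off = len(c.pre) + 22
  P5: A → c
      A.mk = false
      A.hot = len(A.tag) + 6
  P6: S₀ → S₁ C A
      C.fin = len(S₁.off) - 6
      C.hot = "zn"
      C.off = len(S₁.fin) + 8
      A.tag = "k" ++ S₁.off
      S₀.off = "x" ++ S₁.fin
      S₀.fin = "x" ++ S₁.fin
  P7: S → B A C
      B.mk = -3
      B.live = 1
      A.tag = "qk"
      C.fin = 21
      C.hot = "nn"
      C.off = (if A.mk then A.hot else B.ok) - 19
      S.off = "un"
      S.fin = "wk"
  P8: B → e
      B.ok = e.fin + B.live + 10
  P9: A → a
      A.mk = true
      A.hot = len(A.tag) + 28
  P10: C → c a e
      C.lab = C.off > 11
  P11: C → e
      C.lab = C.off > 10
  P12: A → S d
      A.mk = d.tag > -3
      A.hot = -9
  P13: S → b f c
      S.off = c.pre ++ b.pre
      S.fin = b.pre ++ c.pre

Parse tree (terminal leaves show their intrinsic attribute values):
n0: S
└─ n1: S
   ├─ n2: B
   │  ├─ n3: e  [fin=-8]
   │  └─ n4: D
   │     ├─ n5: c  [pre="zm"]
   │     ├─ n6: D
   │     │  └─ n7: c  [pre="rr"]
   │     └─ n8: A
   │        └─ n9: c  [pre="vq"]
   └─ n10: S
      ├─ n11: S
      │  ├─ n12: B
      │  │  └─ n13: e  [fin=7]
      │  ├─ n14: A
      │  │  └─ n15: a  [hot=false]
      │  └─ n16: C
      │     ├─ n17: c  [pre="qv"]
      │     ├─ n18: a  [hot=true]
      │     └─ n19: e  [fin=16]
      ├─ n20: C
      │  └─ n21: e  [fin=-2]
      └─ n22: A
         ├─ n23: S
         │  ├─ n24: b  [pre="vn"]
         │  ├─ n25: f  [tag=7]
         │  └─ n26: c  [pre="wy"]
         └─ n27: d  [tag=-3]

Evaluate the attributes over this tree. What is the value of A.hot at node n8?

11

1. n2.mk = 23  [23]
2. n2.live = -5  [-5]
3. n3.fin = -8  [terminal]
4. n5.pre = "zm"  [terminal]
5. n7.pre = "rr"  [terminal]
6. n6.live = "rrr"  ["r" ++ c.pre]
7. n6.mk = 8  [len(c.pre) + 6]
8. n6.off = 24  [len(c.pre) + 22]
9. n8.tag = "rrrzm"  [D₁.live ++ c.pre]
10. n9.pre = "vq"  [terminal]
11. n8.mk = false  [false]
12. n8.hot = 11  [len(A.tag) + 6]
13. n4.live = "kk"  ["kk"]
14. n4.mk = 17  [A.hot + D₁.off - 18]
15. n4.off = 23  [D₁.mk * 3 - 1]
16. n2.ok = -8  [B.mk + e.fin - 23]
17. n12.mk = -3  [-3]
18. n12.live = 1  [1]
19. n13.fin = 7  [terminal]
20. n12.ok = 18  [e.fin + B.live + 10]
21. n14.tag = "qk"  ["qk"]
22. n15.hot = false  [terminal]
23. n14.mk = true  [true]
24. n14.hot = 30  [len(A.tag) + 28]
25. n16.fin = 21  [21]
26. n16.hot = "nn"  ["nn"]
27. n16.off = 11  [(if A.mk then A.hot else B.ok) - 19]
28. n17.pre = "qv"  [terminal]
29. n18.hot = true  [terminal]
30. n19.fin = 16  [terminal]
31. n16.lab = false  [C.off > 11]
32. n11.off = "un"  ["un"]
33. n11.fin = "wk"  ["wk"]
34. n20.fin = -4  [len(S₁.off) - 6]
35. n20.hot = "zn"  ["zn"]
36. n20.off = 10  [len(S₁.fin) + 8]
37. n21.fin = -2  [terminal]
38. n20.lab = false  [C.off > 10]
39. n22.tag = "kun"  ["k" ++ S₁.off]
40. n24.pre = "vn"  [terminal]
41. n25.tag = 7  [terminal]
42. n26.pre = "wy"  [terminal]
43. n23.off = "wyvn"  [c.pre ++ b.pre]
44. n23.fin = "vnwy"  [b.pre ++ c.pre]
45. n27.tag = -3  [terminal]
46. n22.mk = false  [d.tag > -3]
47. n22.hot = -9  [-9]
48. n10.off = "xwk"  ["x" ++ S₁.fin]
49. n10.fin = "xwk"  ["x" ++ S₁.fin]
50. n1.off = "xwkx"  [S₁.off ++ "x"]
51. n1.fin = "yr"  ["yr"]
52. n0.off = "uxwkx"  ["u" ++ S₁.off]
53. n0.fin = "xwkxu"  [S₁.off ++ "u"]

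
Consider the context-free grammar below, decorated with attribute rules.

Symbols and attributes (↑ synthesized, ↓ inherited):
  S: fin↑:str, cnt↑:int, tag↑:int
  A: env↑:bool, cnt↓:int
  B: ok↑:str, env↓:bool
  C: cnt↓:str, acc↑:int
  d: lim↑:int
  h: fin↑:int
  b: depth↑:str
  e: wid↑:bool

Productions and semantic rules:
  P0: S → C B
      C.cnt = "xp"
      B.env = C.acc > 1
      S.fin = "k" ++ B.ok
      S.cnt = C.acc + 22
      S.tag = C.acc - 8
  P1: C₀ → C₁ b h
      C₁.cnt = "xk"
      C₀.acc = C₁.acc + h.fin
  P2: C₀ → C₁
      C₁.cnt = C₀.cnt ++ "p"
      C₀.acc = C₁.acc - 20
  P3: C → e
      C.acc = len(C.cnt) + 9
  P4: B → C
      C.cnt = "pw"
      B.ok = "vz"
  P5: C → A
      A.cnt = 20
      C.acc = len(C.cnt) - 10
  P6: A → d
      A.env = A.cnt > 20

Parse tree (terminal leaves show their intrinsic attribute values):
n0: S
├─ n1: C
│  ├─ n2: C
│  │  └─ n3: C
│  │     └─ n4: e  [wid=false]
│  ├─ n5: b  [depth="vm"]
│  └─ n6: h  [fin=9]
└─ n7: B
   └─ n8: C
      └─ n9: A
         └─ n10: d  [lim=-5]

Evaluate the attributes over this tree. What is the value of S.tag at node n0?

-7

1. n1.cnt = "xp"  ["xp"]
2. n2.cnt = "xk"  ["xk"]
3. n3.cnt = "xkp"  [C₀.cnt ++ "p"]
4. n4.wid = false  [terminal]
5. n3.acc = 12  [len(C.cnt) + 9]
6. n2.acc = -8  [C₁.acc - 20]
7. n5.depth = "vm"  [terminal]
8. n6.fin = 9  [terminal]
9. n1.acc = 1  [C₁.acc + h.fin]
10. n7.env = false  [C.acc > 1]
11. n8.cnt = "pw"  ["pw"]
12. n9.cnt = 20  [20]
13. n10.lim = -5  [terminal]
14. n9.env = false  [A.cnt > 20]
15. n8.acc = -8  [len(C.cnt) - 10]
16. n7.ok = "vz"  ["vz"]
17. n0.fin = "kvz"  ["k" ++ B.ok]
18. n0.cnt = 23  [C.acc + 22]
19. n0.tag = -7  [C.acc - 8]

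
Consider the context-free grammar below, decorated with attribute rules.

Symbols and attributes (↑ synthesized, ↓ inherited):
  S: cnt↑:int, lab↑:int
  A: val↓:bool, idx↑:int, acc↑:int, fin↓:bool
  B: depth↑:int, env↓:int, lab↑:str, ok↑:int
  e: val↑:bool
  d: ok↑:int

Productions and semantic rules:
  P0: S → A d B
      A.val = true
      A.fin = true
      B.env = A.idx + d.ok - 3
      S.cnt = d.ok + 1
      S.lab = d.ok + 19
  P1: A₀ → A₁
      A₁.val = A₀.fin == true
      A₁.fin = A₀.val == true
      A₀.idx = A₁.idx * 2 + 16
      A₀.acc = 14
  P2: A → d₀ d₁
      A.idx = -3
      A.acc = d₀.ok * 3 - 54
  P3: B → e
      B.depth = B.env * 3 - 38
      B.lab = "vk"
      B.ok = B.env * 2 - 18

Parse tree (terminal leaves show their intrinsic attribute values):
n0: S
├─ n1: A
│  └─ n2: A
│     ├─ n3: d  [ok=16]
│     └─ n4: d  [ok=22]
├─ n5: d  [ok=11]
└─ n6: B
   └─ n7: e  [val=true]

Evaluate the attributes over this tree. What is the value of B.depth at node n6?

16

1. n1.val = true  [true]
2. n1.fin = true  [true]
3. n2.val = true  [A₀.fin == true]
4. n2.fin = true  [A₀.val == true]
5. n3.ok = 16  [terminal]
6. n4.ok = 22  [terminal]
7. n2.idx = -3  [-3]
8. n2.acc = -6  [d₀.ok * 3 - 54]
9. n1.idx = 10  [A₁.idx * 2 + 16]
10. n1.acc = 14  [14]
11. n5.ok = 11  [terminal]
12. n6.env = 18  [A.idx + d.ok - 3]
13. n7.val = true  [terminal]
14. n6.depth = 16  [B.env * 3 - 38]
15. n6.lab = "vk"  ["vk"]
16. n6.ok = 18  [B.env * 2 - 18]
17. n0.cnt = 12  [d.ok + 1]
18. n0.lab = 30  [d.ok + 19]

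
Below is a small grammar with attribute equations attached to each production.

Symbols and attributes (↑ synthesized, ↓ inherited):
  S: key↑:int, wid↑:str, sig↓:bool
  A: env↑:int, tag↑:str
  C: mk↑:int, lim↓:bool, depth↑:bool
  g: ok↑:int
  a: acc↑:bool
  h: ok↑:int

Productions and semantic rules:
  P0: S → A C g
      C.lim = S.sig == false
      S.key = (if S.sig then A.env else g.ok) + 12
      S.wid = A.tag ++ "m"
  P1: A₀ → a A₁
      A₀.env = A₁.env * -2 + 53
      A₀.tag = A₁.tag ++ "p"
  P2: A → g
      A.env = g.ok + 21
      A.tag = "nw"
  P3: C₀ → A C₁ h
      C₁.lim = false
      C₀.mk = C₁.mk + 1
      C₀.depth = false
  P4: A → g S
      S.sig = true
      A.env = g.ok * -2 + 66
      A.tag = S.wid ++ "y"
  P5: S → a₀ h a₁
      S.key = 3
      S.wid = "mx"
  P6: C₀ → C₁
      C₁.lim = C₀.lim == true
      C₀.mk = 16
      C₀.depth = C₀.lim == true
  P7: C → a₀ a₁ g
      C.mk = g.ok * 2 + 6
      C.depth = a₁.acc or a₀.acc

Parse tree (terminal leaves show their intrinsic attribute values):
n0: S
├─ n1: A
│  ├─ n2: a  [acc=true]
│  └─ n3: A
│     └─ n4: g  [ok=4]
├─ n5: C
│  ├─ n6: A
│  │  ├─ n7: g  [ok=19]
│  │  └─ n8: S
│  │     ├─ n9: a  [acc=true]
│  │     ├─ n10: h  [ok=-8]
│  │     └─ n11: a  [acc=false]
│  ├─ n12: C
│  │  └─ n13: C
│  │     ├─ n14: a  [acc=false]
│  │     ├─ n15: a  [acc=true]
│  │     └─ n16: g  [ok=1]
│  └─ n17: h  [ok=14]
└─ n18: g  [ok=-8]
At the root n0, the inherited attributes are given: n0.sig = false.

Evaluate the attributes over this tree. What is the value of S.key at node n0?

4

1. n0.sig = false  [given at root]
2. n2.acc = true  [terminal]
3. n4.ok = 4  [terminal]
4. n3.env = 25  [g.ok + 21]
5. n3.tag = "nw"  ["nw"]
6. n1.env = 3  [A₁.env * -2 + 53]
7. n1.tag = "nwp"  [A₁.tag ++ "p"]
8. n5.lim = true  [S.sig == false]
9. n7.ok = 19  [terminal]
10. n8.sig = true  [true]
11. n9.acc = true  [terminal]
12. n10.ok = -8  [terminal]
13. n11.acc = false  [terminal]
14. n8.key = 3  [3]
15. n8.wid = "mx"  ["mx"]
16. n6.env = 28  [g.ok * -2 + 66]
17. n6.tag = "mxy"  [S.wid ++ "y"]
18. n12.lim = false  [false]
19. n13.lim = false  [C₀.lim == true]
20. n14.acc = false  [terminal]
21. n15.acc = true  [terminal]
22. n16.ok = 1  [terminal]
23. n13.mk = 8  [g.ok * 2 + 6]
24. n13.depth = true  [a₁.acc or a₀.acc]
25. n12.mk = 16  [16]
26. n12.depth = false  [C₀.lim == true]
27. n17.ok = 14  [terminal]
28. n5.mk = 17  [C₁.mk + 1]
29. n5.depth = false  [false]
30. n18.ok = -8  [terminal]
31. n0.key = 4  [(if S.sig then A.env else g.ok) + 12]
32. n0.wid = "nwpm"  [A.tag ++ "m"]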